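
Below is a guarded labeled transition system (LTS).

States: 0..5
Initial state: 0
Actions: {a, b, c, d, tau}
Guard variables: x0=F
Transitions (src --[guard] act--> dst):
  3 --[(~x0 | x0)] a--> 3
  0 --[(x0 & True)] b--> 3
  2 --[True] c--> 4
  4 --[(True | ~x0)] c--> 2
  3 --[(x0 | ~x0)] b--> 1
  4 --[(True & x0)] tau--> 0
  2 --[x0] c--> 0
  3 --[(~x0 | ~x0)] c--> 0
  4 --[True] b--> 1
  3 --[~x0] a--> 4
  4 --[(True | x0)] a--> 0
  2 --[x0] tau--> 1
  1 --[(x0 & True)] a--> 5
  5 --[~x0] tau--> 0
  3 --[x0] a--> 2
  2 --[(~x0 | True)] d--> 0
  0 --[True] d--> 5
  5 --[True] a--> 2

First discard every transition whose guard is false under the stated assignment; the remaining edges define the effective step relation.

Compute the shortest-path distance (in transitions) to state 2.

BFS to 2:
  depth 0: {0}
  depth 1: {5}
  depth 2: {2}
first hit 2 at d=2 via d·a

Answer: 2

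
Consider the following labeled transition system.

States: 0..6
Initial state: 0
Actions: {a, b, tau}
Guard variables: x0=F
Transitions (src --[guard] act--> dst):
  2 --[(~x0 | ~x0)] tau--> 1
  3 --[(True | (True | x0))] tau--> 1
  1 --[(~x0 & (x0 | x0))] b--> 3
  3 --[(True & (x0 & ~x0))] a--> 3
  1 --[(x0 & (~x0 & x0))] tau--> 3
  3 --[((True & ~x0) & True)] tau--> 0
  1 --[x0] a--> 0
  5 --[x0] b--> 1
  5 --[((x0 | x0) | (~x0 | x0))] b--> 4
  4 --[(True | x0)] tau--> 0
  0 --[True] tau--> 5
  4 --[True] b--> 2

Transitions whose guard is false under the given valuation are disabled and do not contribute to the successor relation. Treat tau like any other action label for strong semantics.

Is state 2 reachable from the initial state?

Answer: REACHABLE

Working:
7 transition(s) survive guard evaluation.
depth 0: {0}
depth 1: {5}  now seen {0,5}
depth 2: {4}  now seen {0,4,5}
depth 3: {2}  now seen {0,2,4,5}
depth 4: {1}  now seen {0,1,2,4,5}
Reach set: {0,1,2,4,5}
witness 2: tau·b·b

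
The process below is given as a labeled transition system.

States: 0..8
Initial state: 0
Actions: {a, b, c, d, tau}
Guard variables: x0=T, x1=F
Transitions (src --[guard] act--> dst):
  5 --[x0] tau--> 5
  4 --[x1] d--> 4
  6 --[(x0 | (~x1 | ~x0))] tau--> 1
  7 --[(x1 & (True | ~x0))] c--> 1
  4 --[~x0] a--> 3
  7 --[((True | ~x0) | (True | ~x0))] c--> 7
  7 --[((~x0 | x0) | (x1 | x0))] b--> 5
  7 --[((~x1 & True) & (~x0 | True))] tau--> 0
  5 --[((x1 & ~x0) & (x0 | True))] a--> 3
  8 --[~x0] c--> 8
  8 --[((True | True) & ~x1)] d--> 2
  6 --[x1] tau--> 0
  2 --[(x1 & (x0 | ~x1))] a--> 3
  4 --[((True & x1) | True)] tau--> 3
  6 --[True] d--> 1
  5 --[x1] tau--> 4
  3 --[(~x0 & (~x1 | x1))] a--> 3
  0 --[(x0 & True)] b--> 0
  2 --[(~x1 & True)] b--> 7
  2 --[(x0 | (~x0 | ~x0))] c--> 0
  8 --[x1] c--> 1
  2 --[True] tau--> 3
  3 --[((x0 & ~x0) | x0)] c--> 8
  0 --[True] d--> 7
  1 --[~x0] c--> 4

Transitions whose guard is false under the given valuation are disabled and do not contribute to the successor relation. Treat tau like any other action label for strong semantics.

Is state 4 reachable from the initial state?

Guard filter leaves 14 enabled edge(s).
depth 0: {0}
depth 1: {7}  now seen {0,7}
depth 2: {5}  now seen {0,5,7}
Reachable = {0,5,7}

Answer: UNREACHABLE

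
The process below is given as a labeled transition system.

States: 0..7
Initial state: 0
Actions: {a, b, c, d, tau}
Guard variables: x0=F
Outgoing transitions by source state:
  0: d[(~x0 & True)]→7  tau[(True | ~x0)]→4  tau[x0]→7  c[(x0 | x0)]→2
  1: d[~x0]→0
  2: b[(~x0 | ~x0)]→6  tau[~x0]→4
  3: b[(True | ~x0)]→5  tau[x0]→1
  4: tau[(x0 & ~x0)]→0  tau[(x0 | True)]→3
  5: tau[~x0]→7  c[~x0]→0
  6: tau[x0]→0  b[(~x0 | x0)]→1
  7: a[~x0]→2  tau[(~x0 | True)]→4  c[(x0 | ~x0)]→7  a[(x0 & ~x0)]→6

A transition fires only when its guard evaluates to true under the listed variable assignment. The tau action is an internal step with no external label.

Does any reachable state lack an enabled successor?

R = {0,1,2,3,4,5,6,7}
  0: d→7  tau→4  [deg 2]
  1: d→0  [deg 1]
  2: b→6  tau→4  [deg 2]
  3: b→5  [deg 1]
  4: tau→3  [deg 1]
  5: c→0  tau→7  [deg 2]
  6: b→1  [deg 1]
  7: a→2  c→7  tau→4  [deg 3]

Answer: DEADLOCK-FREE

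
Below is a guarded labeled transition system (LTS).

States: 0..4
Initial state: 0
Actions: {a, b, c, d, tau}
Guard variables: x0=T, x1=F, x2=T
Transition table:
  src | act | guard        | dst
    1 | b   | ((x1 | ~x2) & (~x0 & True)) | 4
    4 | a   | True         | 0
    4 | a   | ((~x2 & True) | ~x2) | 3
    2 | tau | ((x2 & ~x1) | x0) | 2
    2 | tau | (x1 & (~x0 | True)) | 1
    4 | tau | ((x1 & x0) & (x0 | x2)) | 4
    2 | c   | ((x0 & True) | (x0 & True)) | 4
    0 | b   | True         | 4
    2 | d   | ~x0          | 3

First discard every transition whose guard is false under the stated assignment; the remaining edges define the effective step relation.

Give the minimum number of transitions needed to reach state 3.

Answer: UNREACHABLE

Working:
BFS to 3:
  L0 = {0}
  L1 = {4}
3 never appears.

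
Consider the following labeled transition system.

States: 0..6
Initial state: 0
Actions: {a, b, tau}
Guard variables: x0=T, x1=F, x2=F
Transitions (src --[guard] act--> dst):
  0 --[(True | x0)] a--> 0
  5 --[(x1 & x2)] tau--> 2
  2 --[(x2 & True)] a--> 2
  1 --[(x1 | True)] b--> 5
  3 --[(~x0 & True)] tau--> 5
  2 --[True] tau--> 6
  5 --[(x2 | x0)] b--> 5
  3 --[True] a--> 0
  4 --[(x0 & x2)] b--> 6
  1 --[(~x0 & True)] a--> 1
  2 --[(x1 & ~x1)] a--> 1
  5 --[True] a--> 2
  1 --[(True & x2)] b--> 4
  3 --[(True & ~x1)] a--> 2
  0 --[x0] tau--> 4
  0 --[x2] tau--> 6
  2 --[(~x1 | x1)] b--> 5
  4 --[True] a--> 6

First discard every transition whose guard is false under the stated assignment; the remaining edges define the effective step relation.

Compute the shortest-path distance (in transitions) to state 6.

Breadth-first toward 6:
  L0 = {0}
  L1 = {4}
  L2 = {6}
first hit 6 at d=2 via tau·a

Answer: 2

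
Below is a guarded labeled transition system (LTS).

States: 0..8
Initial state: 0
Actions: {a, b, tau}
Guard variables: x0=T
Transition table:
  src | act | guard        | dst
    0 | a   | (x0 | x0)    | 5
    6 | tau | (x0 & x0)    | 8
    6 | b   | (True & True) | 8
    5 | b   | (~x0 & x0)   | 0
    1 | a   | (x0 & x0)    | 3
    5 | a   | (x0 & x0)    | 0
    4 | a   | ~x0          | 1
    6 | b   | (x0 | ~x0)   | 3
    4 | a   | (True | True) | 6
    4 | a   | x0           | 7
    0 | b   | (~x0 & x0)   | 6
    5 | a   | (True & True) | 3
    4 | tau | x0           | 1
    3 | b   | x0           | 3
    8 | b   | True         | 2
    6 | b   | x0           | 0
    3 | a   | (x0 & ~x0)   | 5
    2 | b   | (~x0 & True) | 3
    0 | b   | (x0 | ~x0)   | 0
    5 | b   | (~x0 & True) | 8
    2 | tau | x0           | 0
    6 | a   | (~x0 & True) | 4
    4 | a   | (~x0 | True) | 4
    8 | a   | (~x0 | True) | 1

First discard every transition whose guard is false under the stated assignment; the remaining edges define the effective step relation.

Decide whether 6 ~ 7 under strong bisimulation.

Compute ~ classes (split until stable):
  P[0] = {{0,1,2,3,4,5,6,7,8}}
  P[1] = {{0,8},{1,5},{2},{3},{4},{6},{7}}
  P[2] = {{0},{1},{2},{3},{4},{5},{6},{7},{8}}
9 equivalence class(es) (converged in 3)
6∈{6}, 7∈{7}

Answer: NOT BISIMILAR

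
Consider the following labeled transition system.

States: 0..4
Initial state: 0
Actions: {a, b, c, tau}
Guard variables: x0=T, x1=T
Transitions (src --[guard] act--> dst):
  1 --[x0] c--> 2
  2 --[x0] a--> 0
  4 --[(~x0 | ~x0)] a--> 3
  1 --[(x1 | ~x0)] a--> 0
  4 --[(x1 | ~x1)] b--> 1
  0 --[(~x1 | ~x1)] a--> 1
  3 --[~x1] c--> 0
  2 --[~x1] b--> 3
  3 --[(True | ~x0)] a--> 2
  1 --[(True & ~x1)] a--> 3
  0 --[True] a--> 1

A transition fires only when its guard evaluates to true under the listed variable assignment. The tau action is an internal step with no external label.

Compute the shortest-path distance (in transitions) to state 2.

BFS to 2:
  depth 0: {0}
  depth 1: {1}
  depth 2: {2}
first hit 2 at d=2 via a·c

Answer: 2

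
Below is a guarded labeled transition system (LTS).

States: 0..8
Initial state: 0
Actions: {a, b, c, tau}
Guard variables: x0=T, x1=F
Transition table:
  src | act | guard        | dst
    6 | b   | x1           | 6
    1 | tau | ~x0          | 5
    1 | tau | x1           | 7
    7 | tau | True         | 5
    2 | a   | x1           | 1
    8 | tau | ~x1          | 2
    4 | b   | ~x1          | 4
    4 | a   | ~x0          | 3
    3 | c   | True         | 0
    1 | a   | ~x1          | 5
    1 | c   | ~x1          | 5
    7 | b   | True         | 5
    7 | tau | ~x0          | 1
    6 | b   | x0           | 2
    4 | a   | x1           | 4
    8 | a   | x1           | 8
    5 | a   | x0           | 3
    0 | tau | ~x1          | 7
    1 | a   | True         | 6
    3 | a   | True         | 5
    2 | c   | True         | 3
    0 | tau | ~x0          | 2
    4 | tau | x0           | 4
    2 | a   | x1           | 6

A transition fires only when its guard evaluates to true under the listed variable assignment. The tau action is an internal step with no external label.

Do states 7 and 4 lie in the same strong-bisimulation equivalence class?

Compute ~ classes (split until stable):
  round 0: {{0,1,2,3,4,5,6,7,8}}
  round 1: {{0,8},{1,3},{2},{4,7},{5},{6}}
  round 2: {{0},{1},{2},{3},{4},{5},{6},{7},{8}}
9 equivalence class(es) (converged in 3)
7∈{7}, 4∈{4}

Answer: NOT BISIMILAR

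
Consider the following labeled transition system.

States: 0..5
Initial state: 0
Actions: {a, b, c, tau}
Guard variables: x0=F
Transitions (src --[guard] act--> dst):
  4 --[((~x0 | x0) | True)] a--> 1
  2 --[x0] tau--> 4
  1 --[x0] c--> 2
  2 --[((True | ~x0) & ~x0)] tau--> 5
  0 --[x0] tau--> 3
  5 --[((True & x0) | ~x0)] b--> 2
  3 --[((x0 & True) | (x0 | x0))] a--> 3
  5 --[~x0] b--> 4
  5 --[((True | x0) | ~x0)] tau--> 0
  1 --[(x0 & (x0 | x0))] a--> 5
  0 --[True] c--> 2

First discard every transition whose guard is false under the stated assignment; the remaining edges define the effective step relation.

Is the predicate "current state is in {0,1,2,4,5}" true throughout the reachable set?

Answer: INVARIANT HOLDS

Working:
Inv-set: {0,1,2,4,5}
R = {0,1,2,4,5}
  0: safe
  1: safe
  2: safe
  4: safe
  5: safe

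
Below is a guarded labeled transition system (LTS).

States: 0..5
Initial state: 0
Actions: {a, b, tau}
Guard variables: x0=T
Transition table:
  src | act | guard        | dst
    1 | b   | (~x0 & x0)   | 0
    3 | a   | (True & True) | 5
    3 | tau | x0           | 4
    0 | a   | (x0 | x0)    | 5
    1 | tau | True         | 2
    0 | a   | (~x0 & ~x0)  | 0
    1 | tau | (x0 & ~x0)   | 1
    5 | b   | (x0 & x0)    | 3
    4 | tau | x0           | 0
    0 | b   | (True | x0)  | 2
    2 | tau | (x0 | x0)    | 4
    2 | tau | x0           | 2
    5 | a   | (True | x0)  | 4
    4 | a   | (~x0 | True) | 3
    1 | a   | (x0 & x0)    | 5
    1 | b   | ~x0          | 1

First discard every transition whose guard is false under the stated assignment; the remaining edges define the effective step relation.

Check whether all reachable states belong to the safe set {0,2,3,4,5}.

Safe = {0,2,3,4,5}
Reach set: {0,2,3,4,5}
  0: ok
  2: ok
  3: ok
  4: ok
  5: ok

Answer: INVARIANT HOLDS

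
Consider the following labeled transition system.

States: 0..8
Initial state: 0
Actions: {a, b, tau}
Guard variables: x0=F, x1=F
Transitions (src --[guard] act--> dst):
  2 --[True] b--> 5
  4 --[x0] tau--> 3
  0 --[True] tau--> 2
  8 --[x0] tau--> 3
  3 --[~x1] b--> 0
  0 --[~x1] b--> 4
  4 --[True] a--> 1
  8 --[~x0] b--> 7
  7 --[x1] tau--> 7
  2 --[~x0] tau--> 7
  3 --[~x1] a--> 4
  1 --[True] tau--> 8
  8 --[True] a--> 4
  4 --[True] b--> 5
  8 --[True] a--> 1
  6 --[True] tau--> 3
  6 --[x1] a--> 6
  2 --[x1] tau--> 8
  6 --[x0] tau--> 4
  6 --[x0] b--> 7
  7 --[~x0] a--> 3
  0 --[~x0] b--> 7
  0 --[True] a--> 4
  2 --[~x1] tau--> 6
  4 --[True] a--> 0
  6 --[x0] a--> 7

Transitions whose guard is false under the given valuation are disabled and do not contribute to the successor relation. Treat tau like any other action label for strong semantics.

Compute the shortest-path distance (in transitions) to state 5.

Answer: 2

Analysis:
Breadth-first toward 5:
  L0 = {0}
  L1 = {2,4,7}
  L2 = {1,3,5,6}
depth(5)=2, e.g. a·b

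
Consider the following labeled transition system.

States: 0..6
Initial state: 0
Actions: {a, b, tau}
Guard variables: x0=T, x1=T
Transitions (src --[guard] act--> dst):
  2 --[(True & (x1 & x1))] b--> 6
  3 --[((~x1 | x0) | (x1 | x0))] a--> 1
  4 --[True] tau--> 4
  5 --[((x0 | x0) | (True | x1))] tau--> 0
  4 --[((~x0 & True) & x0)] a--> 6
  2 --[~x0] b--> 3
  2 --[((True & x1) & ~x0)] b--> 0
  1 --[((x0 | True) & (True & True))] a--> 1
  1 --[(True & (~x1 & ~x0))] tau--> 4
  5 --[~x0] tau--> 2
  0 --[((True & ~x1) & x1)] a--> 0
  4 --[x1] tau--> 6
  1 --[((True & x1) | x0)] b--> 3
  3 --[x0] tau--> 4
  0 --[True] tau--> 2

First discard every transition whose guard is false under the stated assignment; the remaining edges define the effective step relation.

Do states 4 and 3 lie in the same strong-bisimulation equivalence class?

Answer: NOT BISIMILAR

Trace:
Refine partition for ~:
  round 0: {{0,1,2,3,4,5,6}}
  round 1: {{0,4,5},{1},{2},{3},{6}}
  round 2: {{0},{1},{2},{3},{4},{5},{6}}
Fixed point at round 3; 7 class(es).
[4]={4}  [3]={3}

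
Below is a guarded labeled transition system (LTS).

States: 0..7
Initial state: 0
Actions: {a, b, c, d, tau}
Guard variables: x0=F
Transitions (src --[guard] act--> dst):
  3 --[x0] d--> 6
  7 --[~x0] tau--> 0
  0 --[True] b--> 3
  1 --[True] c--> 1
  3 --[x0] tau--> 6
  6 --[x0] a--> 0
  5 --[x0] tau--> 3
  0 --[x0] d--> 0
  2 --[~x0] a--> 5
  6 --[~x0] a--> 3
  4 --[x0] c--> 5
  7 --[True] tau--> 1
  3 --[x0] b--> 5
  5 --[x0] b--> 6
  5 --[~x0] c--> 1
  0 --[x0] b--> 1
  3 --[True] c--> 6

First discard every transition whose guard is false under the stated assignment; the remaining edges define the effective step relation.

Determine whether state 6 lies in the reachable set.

Answer: REACHABLE

Analysis:
8 transition(s) survive guard evaluation.
depth 0: {0}
depth 1: {3}  now seen {0,3}
depth 2: {6}  now seen {0,3,6}
R = {0,3,6}
trace reaching 6: b·c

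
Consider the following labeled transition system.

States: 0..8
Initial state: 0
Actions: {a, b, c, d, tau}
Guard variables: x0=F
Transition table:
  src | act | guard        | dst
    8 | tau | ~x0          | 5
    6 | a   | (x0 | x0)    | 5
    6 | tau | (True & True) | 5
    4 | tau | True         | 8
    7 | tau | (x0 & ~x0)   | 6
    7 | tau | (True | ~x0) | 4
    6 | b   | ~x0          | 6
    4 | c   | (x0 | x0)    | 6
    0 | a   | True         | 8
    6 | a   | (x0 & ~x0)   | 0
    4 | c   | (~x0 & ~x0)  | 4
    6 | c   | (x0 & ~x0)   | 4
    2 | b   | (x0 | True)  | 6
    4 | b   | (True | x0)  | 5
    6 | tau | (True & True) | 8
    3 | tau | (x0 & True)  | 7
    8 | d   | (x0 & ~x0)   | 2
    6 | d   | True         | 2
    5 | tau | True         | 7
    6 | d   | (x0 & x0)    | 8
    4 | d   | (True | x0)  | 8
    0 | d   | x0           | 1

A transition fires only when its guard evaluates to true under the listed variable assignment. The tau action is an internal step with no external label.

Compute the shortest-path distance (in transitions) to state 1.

Answer: UNREACHABLE

Analysis:
BFS to 1:
  Layer 0: {0}
  Layer 1: {8}
  Layer 2: {5}
  Layer 3: {7}
  Layer 4: {4}
1 never appears.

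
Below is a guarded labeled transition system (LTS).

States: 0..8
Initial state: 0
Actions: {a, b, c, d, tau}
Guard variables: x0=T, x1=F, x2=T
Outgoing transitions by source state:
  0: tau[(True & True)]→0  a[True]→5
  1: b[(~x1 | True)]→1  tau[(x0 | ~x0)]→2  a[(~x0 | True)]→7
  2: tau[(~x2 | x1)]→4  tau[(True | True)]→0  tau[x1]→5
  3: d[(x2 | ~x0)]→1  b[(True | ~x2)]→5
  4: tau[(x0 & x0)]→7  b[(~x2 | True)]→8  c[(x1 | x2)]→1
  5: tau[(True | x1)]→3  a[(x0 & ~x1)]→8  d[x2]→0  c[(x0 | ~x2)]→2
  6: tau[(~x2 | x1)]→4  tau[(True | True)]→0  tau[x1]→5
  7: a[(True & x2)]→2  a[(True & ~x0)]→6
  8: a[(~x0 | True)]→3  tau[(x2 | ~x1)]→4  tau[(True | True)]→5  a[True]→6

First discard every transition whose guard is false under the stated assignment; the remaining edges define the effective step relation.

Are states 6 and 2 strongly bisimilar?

Bisimulation quotient by refinement:
  π0 = {{0,1,2,3,4,5,6,7,8}}
  π1 = {{0,8},{1},{2,6},{3},{4},{5},{7}}
  π2 = {{0},{1},{2,6},{3},{4},{5},{7},{8}}
stable after 3 split(s): 8 block(s)
6∈{2,6}, 2∈{2,6}

Answer: BISIMILAR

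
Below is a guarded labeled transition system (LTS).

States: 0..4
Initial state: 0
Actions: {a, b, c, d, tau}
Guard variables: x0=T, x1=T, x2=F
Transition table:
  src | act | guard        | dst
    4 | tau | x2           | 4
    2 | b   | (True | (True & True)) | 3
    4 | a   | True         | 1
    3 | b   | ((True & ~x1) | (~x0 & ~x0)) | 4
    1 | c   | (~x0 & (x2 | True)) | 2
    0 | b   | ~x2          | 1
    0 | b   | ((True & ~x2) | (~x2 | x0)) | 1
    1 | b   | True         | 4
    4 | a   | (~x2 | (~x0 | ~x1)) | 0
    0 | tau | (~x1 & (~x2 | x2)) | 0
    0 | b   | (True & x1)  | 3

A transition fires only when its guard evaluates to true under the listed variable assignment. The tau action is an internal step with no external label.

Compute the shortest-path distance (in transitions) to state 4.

Answer: 2

Trace:
Layered search for 4:
  L0 = {0}
  L1 = {1,3}
  L2 = {4}
first hit 4 at d=2 via b·b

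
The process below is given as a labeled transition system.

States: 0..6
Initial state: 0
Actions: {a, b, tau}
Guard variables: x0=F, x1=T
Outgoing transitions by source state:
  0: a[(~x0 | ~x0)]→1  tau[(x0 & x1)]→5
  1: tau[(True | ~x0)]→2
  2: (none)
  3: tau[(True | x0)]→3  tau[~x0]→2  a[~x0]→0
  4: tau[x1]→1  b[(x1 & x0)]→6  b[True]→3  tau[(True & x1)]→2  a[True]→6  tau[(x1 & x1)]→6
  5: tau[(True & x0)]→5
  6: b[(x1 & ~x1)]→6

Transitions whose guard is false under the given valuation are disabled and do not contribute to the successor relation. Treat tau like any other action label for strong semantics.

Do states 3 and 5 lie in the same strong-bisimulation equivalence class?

Answer: NOT BISIMILAR

Trace:
Bisimulation quotient by refinement:
  round 0: {{0,1,2,3,4,5,6}}
  round 1: {{0},{1},{2,5,6},{3},{4}}
stable after 2 split(s): 5 block(s)
3∈{3}, 5∈{2,5,6}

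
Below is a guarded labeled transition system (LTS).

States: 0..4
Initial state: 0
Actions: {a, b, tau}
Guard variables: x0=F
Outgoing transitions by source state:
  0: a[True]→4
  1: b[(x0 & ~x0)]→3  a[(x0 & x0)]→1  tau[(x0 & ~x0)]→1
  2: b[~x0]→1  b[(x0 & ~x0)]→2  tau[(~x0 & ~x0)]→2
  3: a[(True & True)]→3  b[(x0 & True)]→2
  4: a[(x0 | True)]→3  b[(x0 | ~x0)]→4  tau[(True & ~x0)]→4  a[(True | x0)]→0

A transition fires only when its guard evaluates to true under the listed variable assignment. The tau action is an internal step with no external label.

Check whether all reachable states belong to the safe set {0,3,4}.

Answer: INVARIANT HOLDS

Trace:
Allowed set {0,3,4}
R = {0,3,4}
  0: ✓
  3: ✓
  4: ✓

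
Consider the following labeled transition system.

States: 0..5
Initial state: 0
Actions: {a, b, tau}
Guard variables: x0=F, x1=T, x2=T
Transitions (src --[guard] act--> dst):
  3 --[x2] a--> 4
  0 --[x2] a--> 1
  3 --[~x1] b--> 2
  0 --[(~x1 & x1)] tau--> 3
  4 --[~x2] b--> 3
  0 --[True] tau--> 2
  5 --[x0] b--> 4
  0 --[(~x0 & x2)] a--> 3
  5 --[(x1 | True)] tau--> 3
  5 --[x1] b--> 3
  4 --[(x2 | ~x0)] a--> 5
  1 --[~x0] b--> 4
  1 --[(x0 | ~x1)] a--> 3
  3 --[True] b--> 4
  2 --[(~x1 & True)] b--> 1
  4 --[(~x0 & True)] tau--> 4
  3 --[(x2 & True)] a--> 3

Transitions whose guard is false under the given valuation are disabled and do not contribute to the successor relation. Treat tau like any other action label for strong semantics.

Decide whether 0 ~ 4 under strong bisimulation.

Refine partition for ~:
  round 0: {{0,1,2,3,4,5}}
  round 1: {{0,4},{1},{2},{3},{5}}
  round 2: {{0},{1},{2},{3},{4},{5}}
stable after 3 split(s): 6 block(s)
0∈{0}, 4∈{4}

Answer: NOT BISIMILAR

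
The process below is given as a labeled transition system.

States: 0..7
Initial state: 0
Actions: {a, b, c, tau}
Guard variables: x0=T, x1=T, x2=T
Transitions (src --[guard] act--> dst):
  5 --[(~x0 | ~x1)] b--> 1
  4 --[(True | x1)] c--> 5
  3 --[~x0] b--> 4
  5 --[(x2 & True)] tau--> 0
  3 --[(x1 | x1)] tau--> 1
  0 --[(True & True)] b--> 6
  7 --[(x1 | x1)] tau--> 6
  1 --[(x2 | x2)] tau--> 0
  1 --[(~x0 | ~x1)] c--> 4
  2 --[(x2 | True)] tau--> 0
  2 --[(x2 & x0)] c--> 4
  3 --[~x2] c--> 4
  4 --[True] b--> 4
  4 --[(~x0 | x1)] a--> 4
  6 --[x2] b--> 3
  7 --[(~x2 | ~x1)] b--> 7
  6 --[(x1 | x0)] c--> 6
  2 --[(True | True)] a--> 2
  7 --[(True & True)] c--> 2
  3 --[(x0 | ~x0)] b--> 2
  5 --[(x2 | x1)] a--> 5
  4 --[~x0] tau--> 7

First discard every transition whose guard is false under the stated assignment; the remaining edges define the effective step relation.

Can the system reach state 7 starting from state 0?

After dropping false guards: 16 live edges.
depth 0: {0}
depth 1: {6}  cumulative {0,6}
depth 2: {3}  cumulative {0,3,6}
depth 3: {1,2}  cumulative {0,1,2,3,6}
depth 4: {4}  cumulative {0,1,2,3,4,6}
depth 5: {5}  cumulative {0,1,2,3,4,5,6}
Reach set: {0,1,2,3,4,5,6}

Answer: UNREACHABLE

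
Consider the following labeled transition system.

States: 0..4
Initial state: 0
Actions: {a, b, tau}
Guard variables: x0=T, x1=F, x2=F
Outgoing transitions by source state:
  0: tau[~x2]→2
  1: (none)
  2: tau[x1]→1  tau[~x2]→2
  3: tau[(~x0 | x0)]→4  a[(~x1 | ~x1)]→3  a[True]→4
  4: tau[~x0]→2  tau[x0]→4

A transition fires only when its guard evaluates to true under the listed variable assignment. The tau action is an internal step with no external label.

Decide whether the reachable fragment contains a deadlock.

Reach set: {0,2}
  0: tau→2  [1 out]
  2: tau→2  [1 out]

Answer: DEADLOCK-FREE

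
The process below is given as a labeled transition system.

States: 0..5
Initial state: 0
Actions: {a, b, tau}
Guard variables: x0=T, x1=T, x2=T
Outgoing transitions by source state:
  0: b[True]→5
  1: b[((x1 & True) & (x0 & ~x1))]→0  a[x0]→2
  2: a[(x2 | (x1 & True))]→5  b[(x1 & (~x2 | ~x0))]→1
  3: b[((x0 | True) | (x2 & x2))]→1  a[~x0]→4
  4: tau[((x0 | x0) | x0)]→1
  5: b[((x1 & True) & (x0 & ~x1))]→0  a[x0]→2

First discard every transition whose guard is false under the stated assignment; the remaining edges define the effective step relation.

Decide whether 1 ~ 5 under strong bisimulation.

Compute ~ classes (split until stable):
  π0 = {{0,1,2,3,4,5}}
  π1 = {{0,3},{1,2,5},{4}}
3 equivalence class(es) (converged in 2)
class of 1: {1,2,5}; class of 5: {1,2,5}

Answer: BISIMILAR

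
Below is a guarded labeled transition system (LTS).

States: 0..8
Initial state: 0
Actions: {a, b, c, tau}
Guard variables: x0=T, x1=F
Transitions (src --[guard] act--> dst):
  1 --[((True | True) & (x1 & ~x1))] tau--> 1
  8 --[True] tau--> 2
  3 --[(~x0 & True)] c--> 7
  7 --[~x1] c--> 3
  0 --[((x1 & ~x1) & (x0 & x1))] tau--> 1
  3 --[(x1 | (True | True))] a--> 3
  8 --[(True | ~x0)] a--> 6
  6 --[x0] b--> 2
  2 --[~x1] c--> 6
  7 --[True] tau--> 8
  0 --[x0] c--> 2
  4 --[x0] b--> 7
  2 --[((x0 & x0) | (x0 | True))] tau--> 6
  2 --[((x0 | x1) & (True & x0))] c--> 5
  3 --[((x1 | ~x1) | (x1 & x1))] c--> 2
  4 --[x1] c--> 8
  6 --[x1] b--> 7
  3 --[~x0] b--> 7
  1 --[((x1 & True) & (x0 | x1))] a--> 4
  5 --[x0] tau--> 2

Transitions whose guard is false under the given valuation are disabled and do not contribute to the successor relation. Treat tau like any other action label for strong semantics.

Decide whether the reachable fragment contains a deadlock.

Answer: DEADLOCK-FREE

Analysis:
Reach set: {0,2,5,6}
  0: c→2  [1 out]
  2: c→5  c→6  tau→6  [3 out]
  5: tau→2  [1 out]
  6: b→2  [1 out]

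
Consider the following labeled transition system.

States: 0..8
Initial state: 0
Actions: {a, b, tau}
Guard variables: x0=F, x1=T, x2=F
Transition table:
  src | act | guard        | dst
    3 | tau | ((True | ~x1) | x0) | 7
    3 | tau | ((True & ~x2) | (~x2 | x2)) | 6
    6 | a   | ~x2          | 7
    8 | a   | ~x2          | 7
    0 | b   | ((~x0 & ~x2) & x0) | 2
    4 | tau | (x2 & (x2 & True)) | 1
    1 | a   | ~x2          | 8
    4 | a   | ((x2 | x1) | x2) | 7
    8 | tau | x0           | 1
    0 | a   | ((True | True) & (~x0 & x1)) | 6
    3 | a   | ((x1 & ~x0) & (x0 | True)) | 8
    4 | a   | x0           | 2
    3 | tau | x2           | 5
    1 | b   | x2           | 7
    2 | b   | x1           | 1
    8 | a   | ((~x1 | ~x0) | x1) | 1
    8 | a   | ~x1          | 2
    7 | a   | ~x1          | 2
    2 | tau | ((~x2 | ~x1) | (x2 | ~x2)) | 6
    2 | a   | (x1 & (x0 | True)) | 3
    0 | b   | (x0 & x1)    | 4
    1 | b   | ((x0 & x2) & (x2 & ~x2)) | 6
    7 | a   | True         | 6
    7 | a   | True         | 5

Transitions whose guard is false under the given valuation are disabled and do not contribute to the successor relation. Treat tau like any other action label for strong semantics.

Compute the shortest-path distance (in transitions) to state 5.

Answer: 3

Trace:
BFS to 5:
  L0 = {0}
  L1 = {6}
  L2 = {7}
  L3 = {5}
5 enters at depth 3; path a·a·a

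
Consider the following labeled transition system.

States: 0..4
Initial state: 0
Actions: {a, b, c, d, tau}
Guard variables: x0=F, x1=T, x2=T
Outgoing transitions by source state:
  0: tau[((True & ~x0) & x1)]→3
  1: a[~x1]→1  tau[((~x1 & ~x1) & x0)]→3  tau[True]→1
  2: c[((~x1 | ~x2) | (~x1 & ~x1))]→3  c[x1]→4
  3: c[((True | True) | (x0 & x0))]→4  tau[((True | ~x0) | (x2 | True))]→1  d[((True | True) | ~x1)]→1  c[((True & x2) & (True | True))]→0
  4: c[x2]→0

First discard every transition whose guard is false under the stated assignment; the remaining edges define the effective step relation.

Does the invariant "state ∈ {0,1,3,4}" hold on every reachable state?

Answer: INVARIANT HOLDS

Trace:
Allowed set {0,1,3,4}
R = {0,1,3,4}
  0: safe
  1: safe
  3: safe
  4: safe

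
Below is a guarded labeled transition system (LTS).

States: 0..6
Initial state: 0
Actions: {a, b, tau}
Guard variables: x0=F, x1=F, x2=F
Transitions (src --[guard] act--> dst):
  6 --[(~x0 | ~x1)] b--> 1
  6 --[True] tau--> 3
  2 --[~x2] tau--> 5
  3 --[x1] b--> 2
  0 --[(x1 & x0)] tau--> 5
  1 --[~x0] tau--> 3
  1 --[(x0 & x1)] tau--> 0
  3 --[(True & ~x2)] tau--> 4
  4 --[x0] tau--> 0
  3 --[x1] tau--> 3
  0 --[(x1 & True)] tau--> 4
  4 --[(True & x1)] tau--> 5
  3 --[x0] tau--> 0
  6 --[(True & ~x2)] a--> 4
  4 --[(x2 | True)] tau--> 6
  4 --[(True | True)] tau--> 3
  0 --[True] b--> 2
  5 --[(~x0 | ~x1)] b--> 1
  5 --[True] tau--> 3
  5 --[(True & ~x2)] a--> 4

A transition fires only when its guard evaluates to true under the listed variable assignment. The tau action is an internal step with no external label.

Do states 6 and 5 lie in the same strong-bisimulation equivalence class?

Answer: BISIMILAR

Working:
Compute ~ classes (split until stable):
  π0 = {{0,1,2,3,4,5,6}}
  π1 = {{0},{1,2,3,4},{5,6}}
  π2 = {{0},{1,3},{2},{4},{5,6}}
  π3 = {{0},{1},{2},{3},{4},{5,6}}
Fixed point at round 4; 6 class(es).
6∈{5,6}, 5∈{5,6}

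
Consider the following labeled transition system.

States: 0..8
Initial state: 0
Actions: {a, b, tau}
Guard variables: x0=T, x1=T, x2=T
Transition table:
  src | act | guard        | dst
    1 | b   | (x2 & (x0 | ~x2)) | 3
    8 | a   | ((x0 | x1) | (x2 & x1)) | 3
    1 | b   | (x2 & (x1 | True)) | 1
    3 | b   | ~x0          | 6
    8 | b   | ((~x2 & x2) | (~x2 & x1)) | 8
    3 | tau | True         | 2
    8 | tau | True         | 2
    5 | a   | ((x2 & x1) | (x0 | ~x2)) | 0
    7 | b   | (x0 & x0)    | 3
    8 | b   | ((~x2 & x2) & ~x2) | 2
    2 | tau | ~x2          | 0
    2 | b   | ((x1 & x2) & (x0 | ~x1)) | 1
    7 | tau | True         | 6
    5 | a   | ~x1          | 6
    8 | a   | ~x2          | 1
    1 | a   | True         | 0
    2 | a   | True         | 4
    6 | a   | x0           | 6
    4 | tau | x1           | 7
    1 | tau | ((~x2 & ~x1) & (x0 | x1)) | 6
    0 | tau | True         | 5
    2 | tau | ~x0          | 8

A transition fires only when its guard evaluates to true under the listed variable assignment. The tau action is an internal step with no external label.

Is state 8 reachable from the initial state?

14 transition(s) survive guard evaluation.
depth 0: {0}
depth 1: {5}  now seen {0,5}
Reachable = {0,5}

Answer: UNREACHABLE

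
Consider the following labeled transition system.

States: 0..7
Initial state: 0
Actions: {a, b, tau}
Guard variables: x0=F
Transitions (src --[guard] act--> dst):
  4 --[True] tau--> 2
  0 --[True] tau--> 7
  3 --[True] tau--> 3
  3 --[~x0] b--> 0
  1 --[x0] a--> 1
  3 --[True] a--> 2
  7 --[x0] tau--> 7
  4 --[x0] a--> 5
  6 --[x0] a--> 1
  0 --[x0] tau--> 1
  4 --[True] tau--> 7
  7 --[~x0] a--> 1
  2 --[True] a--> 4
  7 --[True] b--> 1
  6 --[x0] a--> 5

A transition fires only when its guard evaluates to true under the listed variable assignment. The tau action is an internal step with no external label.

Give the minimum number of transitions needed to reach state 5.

Answer: UNREACHABLE

Analysis:
BFS to 5:
  L0 = {0}
  L1 = {7}
  L2 = {1}
5 never appears.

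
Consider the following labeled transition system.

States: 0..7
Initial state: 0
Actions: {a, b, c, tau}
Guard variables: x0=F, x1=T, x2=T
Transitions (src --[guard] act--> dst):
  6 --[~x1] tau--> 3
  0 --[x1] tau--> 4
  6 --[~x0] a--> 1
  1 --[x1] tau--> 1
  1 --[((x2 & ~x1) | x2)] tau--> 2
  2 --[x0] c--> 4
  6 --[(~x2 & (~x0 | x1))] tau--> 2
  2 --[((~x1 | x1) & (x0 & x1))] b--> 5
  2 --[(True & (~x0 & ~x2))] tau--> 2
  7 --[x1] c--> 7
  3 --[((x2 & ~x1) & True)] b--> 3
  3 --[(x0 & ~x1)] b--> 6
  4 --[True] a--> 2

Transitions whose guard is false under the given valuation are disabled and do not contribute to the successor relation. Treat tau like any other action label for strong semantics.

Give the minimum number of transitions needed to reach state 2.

Answer: 2

Working:
Breadth-first toward 2:
  Layer 0: {0}
  Layer 1: {4}
  Layer 2: {2}
2 enters at depth 2; path tau·a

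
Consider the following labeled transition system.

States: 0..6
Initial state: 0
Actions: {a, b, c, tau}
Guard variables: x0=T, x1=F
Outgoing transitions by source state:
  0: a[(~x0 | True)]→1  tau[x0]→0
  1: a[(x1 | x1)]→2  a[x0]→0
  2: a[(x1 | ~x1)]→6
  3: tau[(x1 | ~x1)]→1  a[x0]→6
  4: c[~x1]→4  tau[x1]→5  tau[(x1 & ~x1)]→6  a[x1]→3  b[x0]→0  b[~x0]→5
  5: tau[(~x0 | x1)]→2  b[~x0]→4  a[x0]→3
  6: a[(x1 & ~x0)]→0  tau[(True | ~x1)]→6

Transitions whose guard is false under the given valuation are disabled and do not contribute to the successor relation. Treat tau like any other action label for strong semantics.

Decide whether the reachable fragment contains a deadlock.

R = {0,1}
  0: a→1  tau→0  [2 out]
  1: a→0  [1 out]

Answer: DEADLOCK-FREE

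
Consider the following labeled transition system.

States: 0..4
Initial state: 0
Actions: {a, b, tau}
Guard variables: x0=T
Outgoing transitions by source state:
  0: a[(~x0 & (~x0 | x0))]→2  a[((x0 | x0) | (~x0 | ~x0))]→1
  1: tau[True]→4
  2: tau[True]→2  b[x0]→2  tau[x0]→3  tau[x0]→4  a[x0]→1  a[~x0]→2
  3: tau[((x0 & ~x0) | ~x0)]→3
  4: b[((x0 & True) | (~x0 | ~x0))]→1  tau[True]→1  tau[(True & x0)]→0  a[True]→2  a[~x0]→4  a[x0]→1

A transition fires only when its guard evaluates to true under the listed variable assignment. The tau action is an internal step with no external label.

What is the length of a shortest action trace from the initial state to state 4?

Answer: 2

Analysis:
BFS to 4:
  depth 0: {0}
  depth 1: {1}
  depth 2: {4}
4 enters at depth 2; path a·tau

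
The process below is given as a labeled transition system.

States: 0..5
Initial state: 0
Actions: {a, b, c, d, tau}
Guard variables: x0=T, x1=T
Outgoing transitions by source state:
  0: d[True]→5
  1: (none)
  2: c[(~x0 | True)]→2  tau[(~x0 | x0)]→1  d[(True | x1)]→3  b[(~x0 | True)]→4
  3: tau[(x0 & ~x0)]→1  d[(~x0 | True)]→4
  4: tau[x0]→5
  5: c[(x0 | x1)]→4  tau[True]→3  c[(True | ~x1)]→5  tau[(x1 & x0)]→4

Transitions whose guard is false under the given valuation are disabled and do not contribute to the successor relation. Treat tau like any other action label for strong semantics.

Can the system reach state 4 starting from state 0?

Answer: REACHABLE

Working:
11 transition(s) survive guard evaluation.
Layer 0: {0}
Layer 1: {5}  now seen {0,5}
Layer 2: {3,4}  now seen {0,3,4,5}
Reach set: {0,3,4,5}
witness 4: d·c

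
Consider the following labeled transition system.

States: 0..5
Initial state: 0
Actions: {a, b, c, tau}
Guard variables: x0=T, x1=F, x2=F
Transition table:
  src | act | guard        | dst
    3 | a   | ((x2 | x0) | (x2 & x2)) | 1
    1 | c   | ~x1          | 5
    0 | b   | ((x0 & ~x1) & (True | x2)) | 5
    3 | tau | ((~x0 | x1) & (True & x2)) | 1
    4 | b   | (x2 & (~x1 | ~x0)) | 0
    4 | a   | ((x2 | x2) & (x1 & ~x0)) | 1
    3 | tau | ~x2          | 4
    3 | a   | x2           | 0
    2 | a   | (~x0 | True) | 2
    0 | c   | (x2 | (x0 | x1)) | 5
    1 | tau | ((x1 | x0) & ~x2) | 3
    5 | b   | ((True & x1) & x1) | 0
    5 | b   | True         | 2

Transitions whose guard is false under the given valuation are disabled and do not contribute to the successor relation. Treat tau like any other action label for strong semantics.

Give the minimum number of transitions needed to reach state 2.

Answer: 2

Working:
Layered search for 2:
  depth 0: {0}
  depth 1: {5}
  depth 2: {2}
depth(2)=2, e.g. b·b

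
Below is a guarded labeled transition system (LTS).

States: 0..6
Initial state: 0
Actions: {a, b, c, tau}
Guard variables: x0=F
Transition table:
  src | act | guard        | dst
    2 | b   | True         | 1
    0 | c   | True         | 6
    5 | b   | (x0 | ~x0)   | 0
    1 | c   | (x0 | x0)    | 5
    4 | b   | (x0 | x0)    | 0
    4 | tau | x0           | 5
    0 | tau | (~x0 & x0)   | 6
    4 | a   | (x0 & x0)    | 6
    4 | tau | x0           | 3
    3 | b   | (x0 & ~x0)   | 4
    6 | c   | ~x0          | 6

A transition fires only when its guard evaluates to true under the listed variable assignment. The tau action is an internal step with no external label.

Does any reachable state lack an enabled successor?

R = {0,6}
  0: c→6  [deg 1]
  6: c→6  [deg 1]

Answer: DEADLOCK-FREE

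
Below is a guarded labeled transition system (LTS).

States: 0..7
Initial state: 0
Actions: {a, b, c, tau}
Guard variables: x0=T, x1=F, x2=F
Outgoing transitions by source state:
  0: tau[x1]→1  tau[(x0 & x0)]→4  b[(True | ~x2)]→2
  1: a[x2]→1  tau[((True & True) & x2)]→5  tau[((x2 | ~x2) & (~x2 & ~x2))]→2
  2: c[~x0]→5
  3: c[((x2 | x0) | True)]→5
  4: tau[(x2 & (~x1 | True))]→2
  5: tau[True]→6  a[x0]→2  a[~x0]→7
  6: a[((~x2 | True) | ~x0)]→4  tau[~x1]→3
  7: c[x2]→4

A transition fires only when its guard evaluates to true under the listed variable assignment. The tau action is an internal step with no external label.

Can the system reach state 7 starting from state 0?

Guard filter leaves 8 enabled edge(s).
Layer 0: {0}
Layer 1: {2,4}  cumulative {0,2,4}
Reachable = {0,2,4}

Answer: UNREACHABLE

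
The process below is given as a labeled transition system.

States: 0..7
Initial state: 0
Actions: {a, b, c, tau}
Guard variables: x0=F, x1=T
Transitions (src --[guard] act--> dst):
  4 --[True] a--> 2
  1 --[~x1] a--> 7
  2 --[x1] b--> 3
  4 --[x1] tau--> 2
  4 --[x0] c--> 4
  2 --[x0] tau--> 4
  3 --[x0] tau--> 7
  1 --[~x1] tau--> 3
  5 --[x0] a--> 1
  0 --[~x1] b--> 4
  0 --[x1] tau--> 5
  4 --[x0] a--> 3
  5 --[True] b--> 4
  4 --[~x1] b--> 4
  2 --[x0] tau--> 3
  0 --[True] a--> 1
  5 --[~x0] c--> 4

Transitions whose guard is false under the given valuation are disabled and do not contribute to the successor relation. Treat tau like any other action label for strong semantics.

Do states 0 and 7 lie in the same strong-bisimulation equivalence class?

Answer: NOT BISIMILAR

Trace:
Compute ~ classes (split until stable):
  P[0] = {{0,1,2,3,4,5,6,7}}
  P[1] = {{0,4},{1,3,6,7},{2},{5}}
  P[2] = {{0},{1,3,6,7},{2},{4},{5}}
5 equivalence class(es) (converged in 3)
0∈{0}, 7∈{1,3,6,7}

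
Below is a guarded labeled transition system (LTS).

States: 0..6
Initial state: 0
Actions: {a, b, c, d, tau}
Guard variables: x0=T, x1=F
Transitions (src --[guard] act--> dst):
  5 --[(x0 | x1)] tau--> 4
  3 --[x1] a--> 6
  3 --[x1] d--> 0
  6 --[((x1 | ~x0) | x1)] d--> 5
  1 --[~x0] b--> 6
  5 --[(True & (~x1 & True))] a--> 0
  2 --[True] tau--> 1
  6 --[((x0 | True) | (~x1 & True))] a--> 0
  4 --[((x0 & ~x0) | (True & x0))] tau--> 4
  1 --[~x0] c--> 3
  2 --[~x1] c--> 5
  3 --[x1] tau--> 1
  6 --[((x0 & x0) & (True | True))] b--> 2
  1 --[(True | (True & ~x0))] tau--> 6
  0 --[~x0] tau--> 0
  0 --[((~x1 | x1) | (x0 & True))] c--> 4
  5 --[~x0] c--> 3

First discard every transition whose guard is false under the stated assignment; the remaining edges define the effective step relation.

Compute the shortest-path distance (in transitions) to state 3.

Breadth-first toward 3:
  Layer 0: {0}
  Layer 1: {4}
3 never appears.

Answer: UNREACHABLE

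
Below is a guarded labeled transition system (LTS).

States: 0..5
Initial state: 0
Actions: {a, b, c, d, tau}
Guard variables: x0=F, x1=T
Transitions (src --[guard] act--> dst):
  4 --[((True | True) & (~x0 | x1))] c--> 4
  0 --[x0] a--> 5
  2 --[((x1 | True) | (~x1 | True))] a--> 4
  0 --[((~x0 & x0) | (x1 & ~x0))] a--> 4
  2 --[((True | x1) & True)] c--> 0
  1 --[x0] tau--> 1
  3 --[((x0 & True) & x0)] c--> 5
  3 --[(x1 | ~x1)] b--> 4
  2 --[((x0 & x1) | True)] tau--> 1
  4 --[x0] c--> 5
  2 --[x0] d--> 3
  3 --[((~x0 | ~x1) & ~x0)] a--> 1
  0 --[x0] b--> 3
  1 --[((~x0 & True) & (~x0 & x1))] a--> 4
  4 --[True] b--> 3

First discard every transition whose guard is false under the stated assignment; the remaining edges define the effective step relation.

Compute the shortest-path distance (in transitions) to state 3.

Answer: 2

Analysis:
Layered search for 3:
  Layer 0: {0}
  Layer 1: {4}
  Layer 2: {3}
first hit 3 at d=2 via a·b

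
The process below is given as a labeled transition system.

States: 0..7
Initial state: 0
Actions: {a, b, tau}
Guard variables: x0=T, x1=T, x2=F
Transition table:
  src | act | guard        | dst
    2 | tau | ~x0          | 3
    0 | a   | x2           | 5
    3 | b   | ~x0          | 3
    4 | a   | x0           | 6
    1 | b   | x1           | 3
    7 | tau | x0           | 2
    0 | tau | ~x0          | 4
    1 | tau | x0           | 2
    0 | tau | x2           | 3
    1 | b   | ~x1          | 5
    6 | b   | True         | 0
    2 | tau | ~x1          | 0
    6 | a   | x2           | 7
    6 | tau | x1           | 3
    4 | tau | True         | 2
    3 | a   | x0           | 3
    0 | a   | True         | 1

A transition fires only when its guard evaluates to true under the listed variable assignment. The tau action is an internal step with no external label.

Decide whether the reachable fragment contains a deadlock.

Answer: DEADLOCK at state 2

Trace:
Reachable = {0,1,2,3}
  0: a→1  [1 out]
  1: b→3  tau→2  [2 out]
  2: ∅  [STUCK]
  3: a→3  [1 out]
Path to 2: a·tau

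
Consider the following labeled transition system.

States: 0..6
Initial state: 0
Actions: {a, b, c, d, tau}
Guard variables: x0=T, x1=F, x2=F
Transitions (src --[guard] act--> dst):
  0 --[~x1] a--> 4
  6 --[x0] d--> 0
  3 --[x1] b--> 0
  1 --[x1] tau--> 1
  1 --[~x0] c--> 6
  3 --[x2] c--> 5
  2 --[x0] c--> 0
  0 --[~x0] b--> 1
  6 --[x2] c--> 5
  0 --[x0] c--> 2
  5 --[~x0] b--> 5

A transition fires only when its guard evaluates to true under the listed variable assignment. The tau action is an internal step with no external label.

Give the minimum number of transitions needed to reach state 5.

Answer: UNREACHABLE

Analysis:
BFS to 5:
  Layer 0: {0}
  Layer 1: {2,4}
5 never appears.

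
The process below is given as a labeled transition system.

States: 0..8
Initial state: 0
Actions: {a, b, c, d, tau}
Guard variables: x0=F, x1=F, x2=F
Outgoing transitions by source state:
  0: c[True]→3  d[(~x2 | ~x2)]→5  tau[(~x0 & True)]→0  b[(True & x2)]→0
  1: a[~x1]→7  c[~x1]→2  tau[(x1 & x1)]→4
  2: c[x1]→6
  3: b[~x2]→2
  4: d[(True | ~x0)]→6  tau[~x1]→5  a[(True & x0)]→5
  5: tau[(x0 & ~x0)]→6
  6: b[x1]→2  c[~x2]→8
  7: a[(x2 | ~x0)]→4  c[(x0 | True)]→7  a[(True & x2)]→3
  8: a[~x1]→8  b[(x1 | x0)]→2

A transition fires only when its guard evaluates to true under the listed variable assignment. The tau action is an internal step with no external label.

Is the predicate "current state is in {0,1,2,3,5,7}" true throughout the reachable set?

Allowed set {0,1,2,3,5,7}
Reach set: {0,2,3,5}
  0: ok
  2: ok
  3: ok
  5: ok

Answer: INVARIANT HOLDS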